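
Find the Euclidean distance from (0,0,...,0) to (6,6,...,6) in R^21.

Diagonal = √21 · 6 ≈ 27.4955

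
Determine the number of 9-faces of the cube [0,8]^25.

f_9(25-cube) = (25 choose 9) · 2^16 = 133888409600.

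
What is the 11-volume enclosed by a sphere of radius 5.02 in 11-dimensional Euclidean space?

V_11(5.02) = π^(11/2) · (5.02)^11 / Γ(11/2 + 1) ≈ 9.61271e+07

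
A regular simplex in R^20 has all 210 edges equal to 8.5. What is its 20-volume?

V = (8.5^20 / 20!) · √((20+1) / 2^20) ≈ 0.00712957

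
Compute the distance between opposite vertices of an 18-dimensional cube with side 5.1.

Diagonal = √18 · 5.1 ≈ 21.6375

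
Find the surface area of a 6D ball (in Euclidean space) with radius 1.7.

S_6(1.7) = 2·π^(6/2)·(1.7)^5 / Γ(6/2) ≈ 440.245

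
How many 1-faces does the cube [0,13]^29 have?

The 29-cube has n·2^(n-1) = 29·2^28 = 29·268435456 = 7784628224 edges.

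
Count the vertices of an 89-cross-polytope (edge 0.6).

An n-cross-polytope has 2n vertices; here n = 89, giving 178.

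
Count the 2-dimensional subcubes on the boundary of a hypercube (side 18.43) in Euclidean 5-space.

Number of 2-faces = C(5,2) · 2^(5-2) = 10 · 8 = 80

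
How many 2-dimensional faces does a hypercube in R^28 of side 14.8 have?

Number of 2-faces = C(28,2) · 2^(28-2) = 378 · 67108864 = 25367150592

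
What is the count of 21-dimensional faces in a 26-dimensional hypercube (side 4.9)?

An n-cube has C(n,k)·2^(n-k) k-faces. Here C(26,21)·2^5 = 65780·32 = 2104960.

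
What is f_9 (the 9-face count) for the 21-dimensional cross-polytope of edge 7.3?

An n-cross-polytope has 2^(k+1)·C(n,k+1) k-faces. Here 2^10·C(21,10) = 1024·352716 = 361181184.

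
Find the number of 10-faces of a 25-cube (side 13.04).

Choose 10 of 25 axes to span the face (C(25,10) = 3268760 ways), then fix each of the remaining 15 coordinates at one of its two extreme values (2^15 = 32768 ways): 3268760·32768 = 107110727680.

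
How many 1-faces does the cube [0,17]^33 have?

Each of the 2^33 = 8589934592 vertices has degree 33; total edges = 33·2^33/2 = 141733920768.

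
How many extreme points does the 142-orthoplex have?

An n-cross-polytope has 2n vertices; here n = 142, giving 284.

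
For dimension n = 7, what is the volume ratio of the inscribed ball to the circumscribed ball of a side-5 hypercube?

V_in / V_out = (r_in/r_out)^7 = (1/√7)^7 = 7^(-7/2) ≈ 0.00110194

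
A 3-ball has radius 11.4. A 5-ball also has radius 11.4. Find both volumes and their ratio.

V_3(11.4) ≈ 6205.88. V_5(11.4) ≈ 1.0135e+06. Ratio V_3/V_5 ≈ 0.006123.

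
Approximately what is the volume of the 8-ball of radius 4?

V = 8192·π^4/3 ≈ 265992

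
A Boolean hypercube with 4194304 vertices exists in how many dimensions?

n = log_2(4194304) = 22.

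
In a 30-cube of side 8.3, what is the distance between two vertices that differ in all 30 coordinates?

The space diagonal of an n-cube of side s is s√n. Here 8.3·√30 ≈ 45.461.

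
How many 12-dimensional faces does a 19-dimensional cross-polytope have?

An n-cross-polytope has 2^(k+1)·C(n,k+1) k-faces. Here 2^13·C(19,13) = 8192·27132 = 222265344.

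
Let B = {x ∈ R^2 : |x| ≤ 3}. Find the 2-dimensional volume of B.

The n-ball volume is π^(n/2)·r^n/Γ(n/2+1). With n=2, r=3: V = 9·π ≈ 28.2743.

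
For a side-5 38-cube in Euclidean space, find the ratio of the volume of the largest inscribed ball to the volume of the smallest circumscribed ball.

V_in / V_out = (r_in/r_out)^38 = (1/√38)^38 = 38^(-38/2) ≈ 9.64077e-31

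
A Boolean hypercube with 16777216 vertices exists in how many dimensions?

The n-cube has 2^n vertices, and 16777216 = 2^24, so n = 24.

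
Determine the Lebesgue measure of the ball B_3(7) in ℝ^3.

Volume = π^{3/2}·(7)^3/Γ(5/2) = 1372·π/3 ≈ 1436.76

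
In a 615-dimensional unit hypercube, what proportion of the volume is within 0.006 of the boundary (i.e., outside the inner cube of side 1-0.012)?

The inner cube has side 1-2·0.006 = 0.988 and volume (0.988)^615 ≈ 0.0005964, so the shell holds 0.999404 of the volume.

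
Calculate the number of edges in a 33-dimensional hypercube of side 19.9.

Number of 1-faces = C(33,1)·2^(33-1) = 33·4294967296 = 141733920768.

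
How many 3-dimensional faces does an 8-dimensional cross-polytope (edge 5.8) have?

Each 3-face is the convex hull of 4 vertices, one chosen as ±e_i from each of 4 distinct axes: 2^4·C(8,4) = 1120.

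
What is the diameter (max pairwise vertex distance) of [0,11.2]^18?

The space diagonal of an n-cube of side s is s√n. Here 11.2·√18 ≈ 47.5176.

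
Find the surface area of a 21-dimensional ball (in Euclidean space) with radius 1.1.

|∂B_21(1.1)| ≈ 1.9707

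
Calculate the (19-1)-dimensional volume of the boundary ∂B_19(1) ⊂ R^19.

S = n·V_n(r)/r = 19·V_19(1)/1 (volume-to-surface relation), giving 1024·π^9/34459425 ≈ 0.88581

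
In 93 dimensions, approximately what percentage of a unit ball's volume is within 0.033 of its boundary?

1 - (1-0.033)^93 ≈ 0.955877 ≈ 95.59%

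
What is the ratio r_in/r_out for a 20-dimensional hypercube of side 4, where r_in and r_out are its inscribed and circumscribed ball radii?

r_in = 4/2 (half the side); r_out = 4√20/2 (half the diagonal). Ratio = 1/√20 ≈ 0.223607.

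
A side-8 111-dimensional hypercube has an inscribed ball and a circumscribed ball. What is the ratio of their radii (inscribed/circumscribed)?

r_in = 8/2 (half the side); r_out = 8√111/2 (half the diagonal). Ratio = 1/√111 ≈ 0.0949158.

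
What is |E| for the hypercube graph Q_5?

Each of the 2^5 = 32 vertices has degree 5; total edges = 5·2^5/2 = 80.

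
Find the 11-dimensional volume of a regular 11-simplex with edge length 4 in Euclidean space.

Volume = 4^11 · √(12/2^11) / 11! ≈ 0.00804322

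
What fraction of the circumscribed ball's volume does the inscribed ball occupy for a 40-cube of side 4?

V_in / V_out = (r_in/r_out)^40 = (1/√40)^40 = 40^(-40/2) ≈ 9.09495e-33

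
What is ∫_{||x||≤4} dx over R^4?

Volume = π^{4/2}·(4)^4/Γ(3) = 128·π^2 ≈ 1263.31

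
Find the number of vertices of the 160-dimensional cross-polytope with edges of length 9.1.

An n-cross-polytope has 2n vertices; here n = 160, giving 320.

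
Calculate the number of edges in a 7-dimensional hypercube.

The 7-cube has n·2^(n-1) = 7·2^6 = 7·64 = 448 edges.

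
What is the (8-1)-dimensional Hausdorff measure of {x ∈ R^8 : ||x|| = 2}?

|∂B_8(2)| = 128·π^4/3 ≈ 4156.12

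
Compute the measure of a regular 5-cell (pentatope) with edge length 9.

Volume = 9^4 · √(5/2^4) / 4! ≈ 152.821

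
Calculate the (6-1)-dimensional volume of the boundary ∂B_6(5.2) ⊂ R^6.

S = n·V_n(r)/r = 6·V_6(5.2)/5.2 (volume-to-surface relation), giving 117887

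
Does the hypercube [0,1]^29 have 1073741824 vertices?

False. The 29-cube has 2^29 = 536870912 vertices.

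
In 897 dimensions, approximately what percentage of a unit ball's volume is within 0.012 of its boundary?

1 - (1-0.012)^897 ≈ 0.99998 ≈ 99.998019%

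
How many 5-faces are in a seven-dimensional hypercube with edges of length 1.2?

f_5(7-cube) = (7 choose 5) · 2^2 = 84.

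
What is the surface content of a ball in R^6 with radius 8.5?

S = n·V_n(r)/r = 6·V_6(8.5)/8.5 (volume-to-surface relation), giving 1419857·π^3/32 ≈ 1.37576e+06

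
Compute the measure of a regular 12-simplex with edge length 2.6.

For a regular n-simplex with edge a, V = (a^n / n!)·√((n+1)/2^n). With a=2.6, n=12: V ≈ 1.12237e-05.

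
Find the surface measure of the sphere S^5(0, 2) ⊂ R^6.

S = n·V_n(r)/r = 6·V_6(2)/2 (volume-to-surface relation), giving 32·π^3 ≈ 992.201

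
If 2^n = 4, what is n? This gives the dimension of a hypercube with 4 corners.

The n-cube has 2^n vertices, and 4 = 2^2, so n = 2.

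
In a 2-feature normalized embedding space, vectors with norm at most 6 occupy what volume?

V_2(6) = π^(2/2) · (6)^2 / Γ(2/2 + 1) = 36·π ≈ 113.097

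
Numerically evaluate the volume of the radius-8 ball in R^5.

Volume = π^{5/2}·(8)^5/Γ(7/2) = 262144·π^2/15 ≈ 172484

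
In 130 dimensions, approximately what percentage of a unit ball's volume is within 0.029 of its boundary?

1 - (1-0.029)^130 ≈ 0.978198 ≈ 97.82%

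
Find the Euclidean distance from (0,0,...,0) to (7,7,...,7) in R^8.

d = √(7² + 7² + ... + 7²) [8 terms] = √(8·7²) = 7√8 ≈ 19.799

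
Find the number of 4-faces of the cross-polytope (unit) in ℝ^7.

An n-cross-polytope has 2^(k+1)·C(n,k+1) k-faces. Here 2^5·C(7,5) = 32·21 = 672.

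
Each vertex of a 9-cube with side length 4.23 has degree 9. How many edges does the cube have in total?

An n-cube has n·2^(n-1) edges. With n = 9: 9·256 = 2304.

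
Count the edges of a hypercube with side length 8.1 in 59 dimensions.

Each of the 2^59 = 576460752303423488 vertices has degree 59; total edges = 59·2^59/2 = 17005592192950992896.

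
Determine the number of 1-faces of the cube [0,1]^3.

f_1(3-cube) = (3 choose 1) · 2^2 = 12.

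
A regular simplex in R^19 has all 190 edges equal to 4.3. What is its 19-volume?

V = (4.3^19 / 19!) · √((19+1) / 2^19) ≈ 5.51488e-08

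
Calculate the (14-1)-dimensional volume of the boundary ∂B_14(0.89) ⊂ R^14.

|∂B_14(0.89)| ≈ 1.84424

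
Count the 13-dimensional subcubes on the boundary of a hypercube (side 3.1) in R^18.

Number of 13-faces = C(18,13) · 2^(18-13) = 8568 · 32 = 274176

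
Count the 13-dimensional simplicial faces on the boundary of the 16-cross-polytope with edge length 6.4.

An n-cross-polytope has 2^(k+1)·C(n,k+1) k-faces. Here 2^14·C(16,14) = 16384·120 = 1966080.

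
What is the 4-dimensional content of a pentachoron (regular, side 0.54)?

For a regular n-simplex with edge a, V = (a^n / n!)·√((n+1)/2^n). With a=0.54, n=4: V ≈ 0.00198056.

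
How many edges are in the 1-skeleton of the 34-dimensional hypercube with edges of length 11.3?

Each of the 2^34 = 17179869184 vertices has degree 34; total edges = 34·2^34/2 = 292057776128.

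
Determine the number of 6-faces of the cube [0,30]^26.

f_6(26-cube) = (26 choose 6) · 2^20 = 241413652480.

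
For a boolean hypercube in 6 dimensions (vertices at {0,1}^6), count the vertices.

Each vertex is a binary string of length 6, so there are 2^6 = 64.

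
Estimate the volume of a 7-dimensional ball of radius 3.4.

The n-ball volume is π^(n/2)·r^n/Γ(n/2+1). With n=7, r=3.4: V ≈ 24816.1.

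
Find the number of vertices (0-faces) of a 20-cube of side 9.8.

An n-cube has C(n,k)·2^(n-k) k-faces. Here C(20,0)·2^20 = 1·1048576 = 1048576.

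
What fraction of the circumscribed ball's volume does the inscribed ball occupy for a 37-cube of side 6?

Volume scales as r^n, and r_in/r_out = 1/√37, giving (1/√37)^37 ≈ 9.73348e-30.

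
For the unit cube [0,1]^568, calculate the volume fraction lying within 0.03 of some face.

The inner cube has side 1-2·0.03 = 0.94 and volume (0.94)^568 ≈ 5.453e-16, so the shell holds 1 - 5.453e-16 of the volume.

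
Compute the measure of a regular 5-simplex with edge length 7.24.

Volume = 7.24^5 · √(6/2^5) / 5! ≈ 71.7814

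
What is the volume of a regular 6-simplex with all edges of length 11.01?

Volume = 11.01^6 · √(7/2^6) / 6! ≈ 818.183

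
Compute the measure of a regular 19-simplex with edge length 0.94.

V = (0.94^19 / 19!) · √((19+1) / 2^19) ≈ 1.56698e-20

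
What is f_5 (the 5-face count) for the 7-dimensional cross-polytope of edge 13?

Number of 5-faces = 2^(5+1) · C(7,5+1) = 64 · 7 = 448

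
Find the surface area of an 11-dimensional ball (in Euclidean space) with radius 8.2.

The surface area of an n-ball is 2π^(n/2) r^(n-1) / Γ(n/2). For n=11, r=8.2: 2.84863e+10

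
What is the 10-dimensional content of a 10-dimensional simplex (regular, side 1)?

Volume = 1^10 · √(11/2^10) / 10! ≈ 2.85617e-08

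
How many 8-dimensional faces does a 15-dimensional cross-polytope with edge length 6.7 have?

f_8(15-orthoplex) = 2^9 · (15 choose 9) = 2562560.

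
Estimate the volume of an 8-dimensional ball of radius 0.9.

Volume = π^{8/2}·(0.9)^8/Γ(5) ≈ 1.74714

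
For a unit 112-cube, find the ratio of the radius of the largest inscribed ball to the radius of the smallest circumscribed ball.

r_in / r_out = (1/2) / (1√112/2) = 1/√112 ≈ 0.0944911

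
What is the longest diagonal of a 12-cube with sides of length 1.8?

The space diagonal of an n-cube of side s is s√n. Here 1.8·√12 ≈ 6.23538.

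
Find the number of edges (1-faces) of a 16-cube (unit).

Number of 1-faces = C(16,1) · 2^(16-1) = 16 · 32768 = 524288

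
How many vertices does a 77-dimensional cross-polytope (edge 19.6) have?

Number of vertices = 2n = 154.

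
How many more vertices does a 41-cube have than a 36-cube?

The 41-cube has 2^41 = 2199023255552 vertices. The 36-cube has 2^36 = 68719476736 vertices. Difference: 2199023255552 - 68719476736 = 2130303778816.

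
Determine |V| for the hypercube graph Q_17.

Each vertex is a binary string of length 17, so there are 2^17 = 131072.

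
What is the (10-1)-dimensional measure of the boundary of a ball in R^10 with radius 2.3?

S_10(2.3) = 2·π^(10/2)·(2.3)^9 / Γ(10/2) ≈ 45932.3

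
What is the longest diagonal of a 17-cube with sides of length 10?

Diagonal = √17 · 10 ≈ 41.2311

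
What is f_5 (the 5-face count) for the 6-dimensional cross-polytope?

Each 5-face is the convex hull of 6 vertices, one chosen as ±e_i from each of 6 distinct axes: 2^6·C(6,6) = 64.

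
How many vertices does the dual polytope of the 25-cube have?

The 25-dimensional cross-polytope has 2n = 2·25 = 50 vertices.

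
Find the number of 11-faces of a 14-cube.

Choose 11 of 14 axes to span the face (C(14,11) = 364 ways), then fix each of the remaining 3 coordinates at one of its two extreme values (2^3 = 8 ways): 364·8 = 2912.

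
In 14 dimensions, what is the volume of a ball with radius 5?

V = 1220703125·π^7/1008 ≈ 3.65762e+09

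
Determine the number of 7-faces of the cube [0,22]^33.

Number of 7-faces = C(33,7) · 2^(33-7) = 4272048 · 67108864 = 286692288233472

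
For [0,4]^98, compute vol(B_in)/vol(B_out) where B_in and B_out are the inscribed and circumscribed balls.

The radii are 4/2 and 4√98/2, so the volume ratio is (1/√98)^98 = 98^{-98/2} ≈ 2.69105e-98.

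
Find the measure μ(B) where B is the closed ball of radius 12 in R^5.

V = 663552·π^2/5 ≈ 1.3098e+06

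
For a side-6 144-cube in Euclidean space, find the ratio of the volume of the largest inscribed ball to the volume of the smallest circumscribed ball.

V_in/V_out = n^(-n/2) = 144^(-144/2) ≈ 3.96187e-156.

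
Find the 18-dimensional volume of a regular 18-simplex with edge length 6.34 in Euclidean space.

V = (6.34^18 / 18!) · √((18+1) / 2^18) ≈ 0.000364227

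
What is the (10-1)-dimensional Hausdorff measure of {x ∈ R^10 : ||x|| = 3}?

S = n·V_n(r)/r = 10·V_10(3)/3 (volume-to-surface relation), giving 6561·π^5/4 ≈ 501949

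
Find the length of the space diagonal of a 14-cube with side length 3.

Diagonal = √14 · 3 ≈ 11.225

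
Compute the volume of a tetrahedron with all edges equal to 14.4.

Volume = (√2/12) · 14.4³ = 351.902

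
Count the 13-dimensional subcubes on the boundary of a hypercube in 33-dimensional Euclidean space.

f_13(33-cube) = (33 choose 13) · 2^20 = 601008572989440.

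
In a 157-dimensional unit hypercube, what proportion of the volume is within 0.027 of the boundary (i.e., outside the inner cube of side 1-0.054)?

1 - (1 - 2·0.027)^157 = 1 - 0.946^157 ≈ 0.999836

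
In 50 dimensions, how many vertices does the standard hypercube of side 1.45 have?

The 50-cube has 2^50 = 1125899906842624 vertices.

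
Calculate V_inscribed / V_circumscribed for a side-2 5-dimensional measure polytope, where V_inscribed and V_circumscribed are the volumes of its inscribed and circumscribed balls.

V_in / V_out = (r_in/r_out)^5 = (1/√5)^5 = 5^(-5/2) ≈ 0.0178885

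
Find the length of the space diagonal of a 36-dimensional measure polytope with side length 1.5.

The space diagonal of an n-cube of side s is s√n. Here 1.5·√36 = 9.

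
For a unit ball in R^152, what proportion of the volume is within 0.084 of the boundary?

1 - (1-0.084)^152 ≈ 0.9999983852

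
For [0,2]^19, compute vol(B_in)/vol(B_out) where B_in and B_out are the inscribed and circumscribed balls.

The radii are 2/2 and 2√19/2, so the volume ratio is (1/√19)^19 = 19^{-19/2} ≈ 7.10953e-13.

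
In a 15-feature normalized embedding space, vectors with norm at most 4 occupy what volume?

The n-ball volume is π^(n/2)·r^n/Γ(n/2+1). With n=15, r=4: V = 274877906944·π^7/2027025 ≈ 4.09572e+08.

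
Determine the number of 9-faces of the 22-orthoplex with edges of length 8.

Each 9-face is the convex hull of 10 vertices, one chosen as ±e_i from each of 10 distinct axes: 2^10·C(22,10) = 662165504.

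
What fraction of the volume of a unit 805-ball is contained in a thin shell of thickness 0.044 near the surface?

V(inner)/V(outer) = ((1-0.044)/1)^805 ≈ 1.856e-16, so the shell fraction is 1 - 1.856e-16.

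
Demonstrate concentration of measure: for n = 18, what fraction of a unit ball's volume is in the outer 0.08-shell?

1 - (1-0.08)^18 ≈ 0.777064 ≈ 77.71%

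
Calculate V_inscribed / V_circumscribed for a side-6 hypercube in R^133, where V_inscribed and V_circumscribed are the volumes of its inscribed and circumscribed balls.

V_in/V_out = n^(-n/2) = 133^(-133/2) ≈ 5.80585e-142.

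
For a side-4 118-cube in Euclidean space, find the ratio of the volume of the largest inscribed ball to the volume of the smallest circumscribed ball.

V_in / V_out = (r_in/r_out)^118 = (1/√118)^118 = 118^(-118/2) ≈ 5.74066e-123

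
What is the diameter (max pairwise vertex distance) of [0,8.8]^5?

||(8.8,8.8,...,8.8)|| = √(5)·8.8 ≈ 19.6774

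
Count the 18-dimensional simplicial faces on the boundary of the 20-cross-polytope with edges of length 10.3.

Number of 18-faces = 2^(18+1) · C(20,18+1) = 524288 · 20 = 10485760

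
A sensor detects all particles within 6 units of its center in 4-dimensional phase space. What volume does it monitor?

Volume = π^{4/2}·(6)^4/Γ(3) = 648·π^2 ≈ 6395.5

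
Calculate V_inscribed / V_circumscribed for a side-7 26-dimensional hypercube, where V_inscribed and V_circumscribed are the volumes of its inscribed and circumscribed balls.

Volume scales as r^n, and r_in/r_out = 1/√26, giving (1/√26)^26 ≈ 4.03038e-19.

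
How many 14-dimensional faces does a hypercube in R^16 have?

f_14(16-cube) = (16 choose 14) · 2^2 = 480.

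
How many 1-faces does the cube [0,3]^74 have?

The 74-cube has n·2^(n-1) = 74·2^73 = 74·9444732965739290427392 = 698910239464707491627008 edges.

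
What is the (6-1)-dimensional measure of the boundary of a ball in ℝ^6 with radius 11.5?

The surface area of an n-ball is 2π^(n/2) r^(n-1) / Γ(n/2). For n=6, r=11.5: 6436343·π^3/32 ≈ 6.23647e+06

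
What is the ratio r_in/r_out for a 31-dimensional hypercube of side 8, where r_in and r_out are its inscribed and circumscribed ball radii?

r_in = 8/2 (half the side); r_out = 8√31/2 (half the diagonal). Ratio = 1/√31 ≈ 0.179605.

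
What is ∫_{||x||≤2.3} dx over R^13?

The n-ball volume is π^(n/2)·r^n/Γ(n/2+1). With n=13, r=2.3: V ≈ 45899.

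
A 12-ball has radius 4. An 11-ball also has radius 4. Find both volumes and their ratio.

V_12(4) ≈ 2.2402e+07. V_11(4) ≈ 7.9025e+06. Ratio V_12/V_11 ≈ 2.835.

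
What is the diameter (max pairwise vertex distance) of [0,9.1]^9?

Diagonal = √9 · 9.1 = 27.3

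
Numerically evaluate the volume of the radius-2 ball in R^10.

The n-ball volume is π^(n/2)·r^n/Γ(n/2+1). With n=10, r=2: V = 128·π^5/15 ≈ 2611.37.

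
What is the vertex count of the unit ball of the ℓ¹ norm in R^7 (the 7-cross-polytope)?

The vertices are ±e_1, ..., ±e_7, so there are 2·7 = 14.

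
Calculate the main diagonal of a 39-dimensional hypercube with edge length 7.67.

Diagonal = √39 · 7.67 ≈ 47.8991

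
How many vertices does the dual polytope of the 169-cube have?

Number of vertices = 2n = 338.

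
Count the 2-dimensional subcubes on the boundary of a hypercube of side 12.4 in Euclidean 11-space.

Choose 2 of 11 axes to span the face (C(11,2) = 55 ways), then fix each of the remaining 9 coordinates at one of its two extreme values (2^9 = 512 ways): 55·512 = 28160.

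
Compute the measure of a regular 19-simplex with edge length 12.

For a regular n-simplex with edge a, V = (a^n / n!)·√((n+1)/2^n). With a=12, n=19: V ≈ 16.2211.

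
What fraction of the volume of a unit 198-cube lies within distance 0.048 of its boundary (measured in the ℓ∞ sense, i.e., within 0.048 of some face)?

1 - (1 - 2·0.048)^198 = 1 - 0.904^198 ≈ 0.9999999979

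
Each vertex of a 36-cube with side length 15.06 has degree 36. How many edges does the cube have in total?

Each of the 2^36 = 68719476736 vertices has degree 36; total edges = 36·2^36/2 = 1236950581248.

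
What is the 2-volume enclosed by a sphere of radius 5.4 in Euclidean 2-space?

Volume = π^{2/2}·(5.4)^2/Γ(2) ≈ 91.6088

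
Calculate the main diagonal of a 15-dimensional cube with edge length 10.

Diagonal = √15 · 10 ≈ 38.7298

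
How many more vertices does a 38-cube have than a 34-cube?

The 38-cube has 2^38 = 274877906944 vertices. The 34-cube has 2^34 = 17179869184 vertices. Difference: 274877906944 - 17179869184 = 257698037760.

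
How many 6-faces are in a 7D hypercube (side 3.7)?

f_6(7-cube) = (7 choose 6) · 2^1 = 14.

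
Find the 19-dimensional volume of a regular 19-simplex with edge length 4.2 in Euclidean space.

For a regular n-simplex with edge a, V = (a^n / n!)·√((n+1)/2^n). With a=4.2, n=19: V ≈ 3.52673e-08.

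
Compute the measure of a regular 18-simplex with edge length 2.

V_18 = √(19) · 2^18 / (18! · 2^(18/2)) ≈ 3.48583e-13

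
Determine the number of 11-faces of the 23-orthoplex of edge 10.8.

Number of 11-faces = 2^(11+1) · C(23,11+1) = 4096 · 1352078 = 5538111488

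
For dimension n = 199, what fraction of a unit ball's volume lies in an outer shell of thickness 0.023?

1 - (1-0.023)^199 ≈ 0.99025 ≈ 99.02%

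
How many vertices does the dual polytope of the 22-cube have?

The vertices are ±e_1, ..., ±e_22, so there are 2·22 = 44.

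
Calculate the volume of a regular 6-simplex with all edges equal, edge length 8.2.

Volume = 8.2^6 · √(7/2^6) / 6! ≈ 139.64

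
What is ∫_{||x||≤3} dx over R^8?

V_8(3) = π^(8/2) · (3)^8 / Γ(8/2 + 1) = 2187·π^4/8 ≈ 26629.2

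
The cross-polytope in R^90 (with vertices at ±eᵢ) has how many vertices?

Number of vertices = 2n = 180.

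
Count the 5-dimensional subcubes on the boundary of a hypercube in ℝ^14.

An n-cube has C(n,k)·2^(n-k) k-faces. Here C(14,5)·2^9 = 2002·512 = 1025024.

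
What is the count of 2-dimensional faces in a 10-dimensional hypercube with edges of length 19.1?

Choose 2 of 10 axes to span the face (C(10,2) = 45 ways), then fix each of the remaining 8 coordinates at one of its two extreme values (2^8 = 256 ways): 45·256 = 11520.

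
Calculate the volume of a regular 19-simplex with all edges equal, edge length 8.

For a regular n-simplex with edge a, V = (a^n / n!)·√((n+1)/2^n). With a=8, n=19: V ≈ 0.0073172.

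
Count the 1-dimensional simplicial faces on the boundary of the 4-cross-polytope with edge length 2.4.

An n-cross-polytope has 2^(k+1)·C(n,k+1) k-faces. Here 2^2·C(4,2) = 4·6 = 24.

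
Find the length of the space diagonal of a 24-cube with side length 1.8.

The space diagonal of an n-cube of side s is s√n. Here 1.8·√24 ≈ 8.81816.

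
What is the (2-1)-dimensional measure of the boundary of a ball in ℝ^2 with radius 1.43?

S = n·V_n(r)/r = 2·V_2(1.43)/1.43 (volume-to-surface relation), giving 2πr = 2π·1.43 ≈ 8.98495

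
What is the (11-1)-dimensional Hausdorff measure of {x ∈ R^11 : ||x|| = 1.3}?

S_11(1.3) = 2·π^(11/2)·(1.3)^10 / Γ(11/2) ≈ 285.714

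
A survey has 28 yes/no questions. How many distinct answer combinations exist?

The 28-cube has 2^28 = 268435456 vertices.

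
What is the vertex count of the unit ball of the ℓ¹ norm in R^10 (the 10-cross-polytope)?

Number of vertices = 2n = 20.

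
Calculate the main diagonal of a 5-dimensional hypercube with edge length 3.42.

||(3.42,3.42,...,3.42)|| = √(5)·3.42 ≈ 7.64735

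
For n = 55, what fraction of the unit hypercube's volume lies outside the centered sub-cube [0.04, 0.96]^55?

The inner cube has side 1-2·0.04 = 0.92 and volume (0.92)^55 ≈ 0.01019, so the shell holds 0.989806 of the volume.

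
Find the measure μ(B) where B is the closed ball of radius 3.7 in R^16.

The n-ball volume is π^(n/2)·r^n/Γ(n/2+1). With n=16, r=3.7: V ≈ 2.90339e+08.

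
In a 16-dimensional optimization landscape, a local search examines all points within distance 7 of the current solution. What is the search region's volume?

Volume = π^{16/2}·(7)^16/Γ(9) = 4747561509943·π^8/5760 ≈ 7.82073e+12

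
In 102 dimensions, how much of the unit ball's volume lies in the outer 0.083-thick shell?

V(inner)/V(outer) = ((1-0.083)/1)^102 ≈ 0.0001451, so the shell fraction is 0.999855.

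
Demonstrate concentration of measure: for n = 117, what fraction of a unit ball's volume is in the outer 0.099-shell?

1 - (1-0.099)^117 ≈ 0.999995 ≈ 99.999496%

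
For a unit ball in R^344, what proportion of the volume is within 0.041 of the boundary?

1 - (1-0.041)^344 ≈ 0.9999994433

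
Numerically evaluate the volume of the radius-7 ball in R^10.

V = 282475249·π^5/120 ≈ 7.20358e+08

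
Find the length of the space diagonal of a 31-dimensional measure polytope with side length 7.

Diagonal = √31 · 7 ≈ 38.9744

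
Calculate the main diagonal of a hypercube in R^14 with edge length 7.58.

Diagonal = √14 · 7.58 ≈ 28.3618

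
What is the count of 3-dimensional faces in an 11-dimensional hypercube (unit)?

f_3(11-cube) = (11 choose 3) · 2^8 = 42240.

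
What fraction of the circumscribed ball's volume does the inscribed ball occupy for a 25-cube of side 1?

V_in/V_out = n^(-n/2) = 25^(-25/2) ≈ 3.35544e-18.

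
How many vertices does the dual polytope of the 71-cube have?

An n-cross-polytope has 2n vertices; here n = 71, giving 142.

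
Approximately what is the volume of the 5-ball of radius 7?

Volume = π^{5/2}·(7)^5/Γ(7/2) = 134456·π^2/15 ≈ 88468.5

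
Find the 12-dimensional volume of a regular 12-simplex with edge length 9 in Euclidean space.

V_12 = √(13) · 9^12 / (12! · 2^(12/2)) ≈ 33.2173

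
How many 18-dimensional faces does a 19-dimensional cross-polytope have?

Number of 18-faces = 2^(18+1) · C(19,18+1) = 524288 · 1 = 524288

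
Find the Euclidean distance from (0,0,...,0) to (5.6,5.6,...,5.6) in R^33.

d = √(5.6² + 5.6² + ... + 5.6²) [33 terms] = √(33·5.6²) = 5.6√33 ≈ 32.1696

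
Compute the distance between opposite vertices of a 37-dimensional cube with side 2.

The space diagonal of an n-cube of side s is s√n. Here 2·√37 ≈ 12.1655.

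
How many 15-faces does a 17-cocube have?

f_15(17-orthoplex) = 2^16 · (17 choose 16) = 1114112.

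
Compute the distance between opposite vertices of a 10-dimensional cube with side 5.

Diagonal = √10 · 5 ≈ 15.8114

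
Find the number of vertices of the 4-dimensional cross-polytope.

An n-cross-polytope has 2n vertices; here n = 4, giving 8.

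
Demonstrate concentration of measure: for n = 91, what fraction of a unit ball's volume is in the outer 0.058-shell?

1 - (1-0.058)^91 ≈ 0.995649 ≈ 99.56%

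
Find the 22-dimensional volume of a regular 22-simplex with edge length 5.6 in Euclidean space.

For a regular n-simplex with edge a, V = (a^n / n!)·√((n+1)/2^n). With a=5.6, n=22: V ≈ 6.01041e-08.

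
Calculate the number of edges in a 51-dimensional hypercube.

Each of the 2^51 = 2251799813685248 vertices has degree 51; total edges = 51·2^51/2 = 57420895248973824.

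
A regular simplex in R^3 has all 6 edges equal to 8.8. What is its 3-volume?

Volume = (√2/12) · 8.8³ = 80.3122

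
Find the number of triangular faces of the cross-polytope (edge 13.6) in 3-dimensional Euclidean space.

f_2(3-orthoplex) = 2^3 · (3 choose 3) = 8.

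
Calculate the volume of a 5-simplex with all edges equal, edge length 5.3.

V = (5.3^5 / 5!) · √((5+1) / 2^5) ≈ 15.0903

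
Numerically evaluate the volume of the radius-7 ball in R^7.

V_7(7) = π^(7/2) · (7)^7 / Γ(7/2 + 1) = 1882384·π^3/15 ≈ 3.89105e+06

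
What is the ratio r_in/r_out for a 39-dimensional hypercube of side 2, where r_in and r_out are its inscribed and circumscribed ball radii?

For an n-cube of any side s, the inradius is s/2 and the circumradius is s√n/2, so the ratio is 1/√39 ≈ 0.160128.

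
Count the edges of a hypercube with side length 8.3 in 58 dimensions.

The 58-cube has n·2^(n-1) = 58·2^57 = 58·144115188075855872 = 8358680908399640576 edges.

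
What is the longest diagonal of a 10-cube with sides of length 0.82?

d = √(0.82² + 0.82² + ... + 0.82²) [10 terms] = √(10·0.82²) = 0.82√10 ≈ 2.59307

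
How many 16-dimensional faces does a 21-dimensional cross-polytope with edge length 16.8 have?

f_16(21-orthoplex) = 2^17 · (21 choose 17) = 784465920.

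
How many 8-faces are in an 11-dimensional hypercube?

f_8(11-cube) = (11 choose 8) · 2^3 = 1320.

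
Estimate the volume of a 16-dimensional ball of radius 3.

V_16(3) = π^(16/2) · (3)^16 / Γ(16/2 + 1) = 4782969·π^8/4480 ≈ 1.01302e+07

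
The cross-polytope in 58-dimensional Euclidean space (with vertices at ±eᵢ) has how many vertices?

The vertices are ±e_1, ..., ±e_58, so there are 2·58 = 116.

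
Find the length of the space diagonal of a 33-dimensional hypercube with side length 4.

Diagonal = √33 · 4 ≈ 22.9783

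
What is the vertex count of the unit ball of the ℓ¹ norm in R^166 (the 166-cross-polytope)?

An n-cross-polytope has 2n vertices; here n = 166, giving 332.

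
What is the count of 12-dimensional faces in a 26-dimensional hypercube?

f_12(26-cube) = (26 choose 12) · 2^14 = 158231756800.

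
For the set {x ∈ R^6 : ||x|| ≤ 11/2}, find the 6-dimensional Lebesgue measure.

Volume = π^{6/2}·(11/2)^6/Γ(4) = 1771561·π^3/384 ≈ 143046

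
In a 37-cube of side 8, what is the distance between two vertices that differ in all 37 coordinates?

d = √(8² + 8² + ... + 8²) [37 terms] = √(37·8²) = 8√37 ≈ 48.6621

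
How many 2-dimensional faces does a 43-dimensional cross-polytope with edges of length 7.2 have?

Each 2-face is the convex hull of 3 vertices, one chosen as ±e_i from each of 3 distinct axes: 2^3·C(43,3) = 98728.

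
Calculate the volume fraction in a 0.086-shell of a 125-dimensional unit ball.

Shell fraction = 1 - (1-0.086)^125 ≈ 0.999987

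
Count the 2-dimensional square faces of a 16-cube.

Choose 2 of 16 axes to span the face (C(16,2) = 120 ways), then fix each of the remaining 14 coordinates at one of its two extreme values (2^14 = 16384 ways): 120·16384 = 1966080.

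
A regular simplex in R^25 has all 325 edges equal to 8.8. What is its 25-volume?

V_25 = √(26) · 8.8^25 / (25! · 2^(25/2)) ≈ 2.32291e-05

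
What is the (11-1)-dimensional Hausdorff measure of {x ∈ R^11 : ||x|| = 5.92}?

The surface area of an n-ball is 2π^(n/2) r^(n-1) / Γ(n/2). For n=11, r=5.92: 1.09576e+09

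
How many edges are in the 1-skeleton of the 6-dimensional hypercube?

Each of the 2^6 = 64 vertices has degree 6; total edges = 6·2^6/2 = 192.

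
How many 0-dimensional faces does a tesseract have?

f_0(4-cube) = (4 choose 0) · 2^4 = 16.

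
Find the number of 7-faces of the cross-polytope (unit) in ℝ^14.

Number of 7-faces = 2^(7+1) · C(14,7+1) = 256 · 3003 = 768768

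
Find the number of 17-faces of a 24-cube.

An n-cube has C(n,k)·2^(n-k) k-faces. Here C(24,17)·2^7 = 346104·128 = 44301312.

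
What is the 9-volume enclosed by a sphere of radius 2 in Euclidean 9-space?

Volume = π^{9/2}·(2)^9/Γ(11/2) = 16384·π^4/945 ≈ 1688.84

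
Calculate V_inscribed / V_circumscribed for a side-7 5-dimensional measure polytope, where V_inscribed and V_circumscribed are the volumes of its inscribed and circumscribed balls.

V_in / V_out = (r_in/r_out)^5 = (1/√5)^5 = 5^(-5/2) ≈ 0.0178885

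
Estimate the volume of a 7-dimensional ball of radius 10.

Volume = π^{7/2}·(10)^7/Γ(9/2) = 32000000·π^3/21 ≈ 4.72477e+07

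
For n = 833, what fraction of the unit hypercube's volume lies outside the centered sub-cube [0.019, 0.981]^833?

1 - (1 - 2·0.019)^833 = 1 - 0.962^833 ≈ 1 - 9.657e-15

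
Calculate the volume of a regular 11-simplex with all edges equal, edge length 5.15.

For a regular n-simplex with edge a, V = (a^n / n!)·√((n+1)/2^n). With a=5.15, n=11: V ≈ 0.129613.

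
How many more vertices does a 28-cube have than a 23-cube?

The 28-cube has 2^28 = 268435456 vertices. The 23-cube has 2^23 = 8388608 vertices. Difference: 268435456 - 8388608 = 260046848.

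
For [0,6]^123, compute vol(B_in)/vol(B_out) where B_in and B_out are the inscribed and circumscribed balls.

The radii are 6/2 and 6√123/2, so the volume ratio is (1/√123)^123 = 123^{-123/2} ≈ 2.95689e-129.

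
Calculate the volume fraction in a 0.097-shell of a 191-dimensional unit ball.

V(inner)/V(outer) = ((1-0.097)/1)^191 ≈ 3.438e-09, so the shell fraction is 0.9999999966.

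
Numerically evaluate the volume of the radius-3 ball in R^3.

V_3(3) = π^(3/2) · (3)^3 / Γ(3/2 + 1) = 36·π ≈ 113.097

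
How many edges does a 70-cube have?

Each of the 2^70 = 1180591620717411303424 vertices has degree 70; total edges = 70·2^70/2 = 41320706725109395619840.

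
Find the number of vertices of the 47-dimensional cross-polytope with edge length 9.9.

The vertices are ±e_1, ..., ±e_47, so there are 2·47 = 94.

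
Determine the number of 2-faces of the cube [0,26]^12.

Number of 2-faces = C(12,2) · 2^(12-2) = 66 · 1024 = 67584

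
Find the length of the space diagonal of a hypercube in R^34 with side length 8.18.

The space diagonal of an n-cube of side s is s√n. Here 8.18·√34 ≈ 47.6972.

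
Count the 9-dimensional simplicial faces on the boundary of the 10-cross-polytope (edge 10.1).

f_9(10-orthoplex) = 2^10 · (10 choose 10) = 1024.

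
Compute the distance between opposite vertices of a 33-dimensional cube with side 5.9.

||(5.9,5.9,...,5.9)|| = √(33)·5.9 ≈ 33.8929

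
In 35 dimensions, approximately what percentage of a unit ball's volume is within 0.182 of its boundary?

1 - (1-0.182)^35 ≈ 0.999116 ≈ 99.91%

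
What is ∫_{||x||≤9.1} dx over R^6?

Volume = π^{6/2}·(9.1)^6/Γ(4) ≈ 2.93459e+06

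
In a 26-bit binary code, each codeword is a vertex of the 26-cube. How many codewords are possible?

An n-cube has 2^n vertices; for n = 26 that is 2^26 = 67108864.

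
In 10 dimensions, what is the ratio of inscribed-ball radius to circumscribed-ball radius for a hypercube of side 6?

For an n-cube of any side s, the inradius is s/2 and the circumradius is s√n/2, so the ratio is 1/√10 ≈ 0.316228.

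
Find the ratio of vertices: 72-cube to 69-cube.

The 72-cube has 2^72 = 4722366482869645213696 vertices. The 69-cube has 2^69 = 590295810358705651712 vertices. Ratio: 4722366482869645213696/590295810358705651712 = 8.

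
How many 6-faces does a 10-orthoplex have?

f_6(10-orthoplex) = 2^7 · (10 choose 7) = 15360.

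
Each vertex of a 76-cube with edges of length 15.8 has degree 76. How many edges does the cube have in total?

Number of 1-faces = C(76,1)·2^(76-1) = 76·37778931862957161709568 = 2871198821584744289927168.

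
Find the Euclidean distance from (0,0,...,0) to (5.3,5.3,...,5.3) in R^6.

d = √(5.3² + 5.3² + ... + 5.3²) [6 terms] = √(6·5.3²) = 5.3√6 ≈ 12.9823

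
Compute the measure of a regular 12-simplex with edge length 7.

For a regular n-simplex with edge a, V = (a^n / n!)·√((n+1)/2^n). With a=7, n=12: V ≈ 1.62791.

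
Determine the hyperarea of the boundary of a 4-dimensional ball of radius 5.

S = n·V_n(r)/r = 4·V_4(5)/5 (volume-to-surface relation), giving 250·π^2 ≈ 2467.4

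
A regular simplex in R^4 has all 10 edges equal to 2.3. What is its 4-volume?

V_4 = √(5) · 2.3^4 / (4! · 2^(4/2)) ≈ 0.651816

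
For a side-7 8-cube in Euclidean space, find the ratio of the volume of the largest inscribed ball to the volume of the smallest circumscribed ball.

V_in / V_out = (r_in/r_out)^8 = (1/√8)^8 = 8^(-8/2) ≈ 0.000244141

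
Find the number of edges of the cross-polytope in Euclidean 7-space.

Number of 1-faces = 2^(1+1) · C(7,1+1) = 4 · 21 = 84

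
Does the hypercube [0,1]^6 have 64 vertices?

True. The 6-cube has 2^6 = 64 vertices.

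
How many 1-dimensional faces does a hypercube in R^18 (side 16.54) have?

Number of 1-faces = C(18,1) · 2^(18-1) = 18 · 131072 = 2359296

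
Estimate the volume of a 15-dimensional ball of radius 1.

V_15(1) = π^(15/2) · (1)^15 / Γ(15/2 + 1) = 256·π^7/2027025 ≈ 0.381443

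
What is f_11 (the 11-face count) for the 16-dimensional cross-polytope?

f_11(16-orthoplex) = 2^12 · (16 choose 12) = 7454720.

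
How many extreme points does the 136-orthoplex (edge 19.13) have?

An n-cross-polytope has 2n vertices; here n = 136, giving 272.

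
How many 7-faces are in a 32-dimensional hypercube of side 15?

Choose 7 of 32 axes to span the face (C(32,7) = 3365856 ways), then fix each of the remaining 25 coordinates at one of its two extreme values (2^25 = 33554432 ways): 3365856·33554432 = 112939386273792.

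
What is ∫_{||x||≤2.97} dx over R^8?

The n-ball volume is π^(n/2)·r^n/Γ(n/2+1). With n=8, r=2.97: V ≈ 24572.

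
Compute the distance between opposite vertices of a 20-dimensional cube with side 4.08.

||(4.08,4.08,...,4.08)|| = √(20)·4.08 ≈ 18.2463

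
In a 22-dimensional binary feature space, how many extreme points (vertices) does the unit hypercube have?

Number of vertices = 2^22 = 4194304.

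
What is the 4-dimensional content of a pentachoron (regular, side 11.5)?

Volume = 11.5^4 · √(5/2^4) / 4! ≈ 407.385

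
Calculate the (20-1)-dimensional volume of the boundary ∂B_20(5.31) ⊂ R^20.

The surface area of an n-ball is 2π^(n/2) r^(n-1) / Γ(n/2). For n=20, r=5.31: 3.08718e+13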